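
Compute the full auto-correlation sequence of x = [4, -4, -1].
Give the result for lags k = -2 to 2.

r_xx[k] = sum_m x[m]*x[m+k], indexed from 0, for k = -2 to 2:
  r_xx[-2] = x[2]*x[0] = -4
  r_xx[-1] = x[1]*x[0] + x[2]*x[1] = -12
  r_xx[0] = x[0]*x[0] + x[1]*x[1] + x[2]*x[2] = 33
  r_xx[1] = x[0]*x[1] + x[1]*x[2] = -12
  r_xx[2] = x[0]*x[2] = -4
r_xx = [-4, -12, 33, -12, -4]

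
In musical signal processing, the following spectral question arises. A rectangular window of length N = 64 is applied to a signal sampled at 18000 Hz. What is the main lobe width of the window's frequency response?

For a rectangular window of length N,
the main lobe width in frequency is 2*f_s/N.
= 2*18000/64 = 1125/2 Hz
This determines the minimum frequency separation for resolving two sinusoids.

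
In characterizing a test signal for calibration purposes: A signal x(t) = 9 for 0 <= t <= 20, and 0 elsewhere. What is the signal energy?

Energy = integral of |x(t)|^2 dt over the signal duration
= 9^2 * 20 = 81 * 20 = 1620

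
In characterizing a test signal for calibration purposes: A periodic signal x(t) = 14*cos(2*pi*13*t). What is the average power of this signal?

Average power of A*cos(wt) is A^2/2.
P = 14^2 / 2 = 196/2 = 98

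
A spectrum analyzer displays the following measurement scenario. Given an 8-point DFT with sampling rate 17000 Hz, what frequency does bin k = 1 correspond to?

The frequency of DFT bin k is: f_k = k * f_s / N
f_1 = 1 * 17000 / 8 = 2125 Hz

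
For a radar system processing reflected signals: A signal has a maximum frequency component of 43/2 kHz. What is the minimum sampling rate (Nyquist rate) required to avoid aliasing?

By the Nyquist-Shannon sampling theorem,
the minimum sampling rate (Nyquist rate) must be at least 2 * f_max.
Nyquist rate = 2 * 43/2 kHz = 43 kHz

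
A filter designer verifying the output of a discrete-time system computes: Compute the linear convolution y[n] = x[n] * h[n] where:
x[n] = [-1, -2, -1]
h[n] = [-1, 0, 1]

y[n] = sum_k x[k]*h[n-k]. Output length = len(x) + len(h) - 1 = 3 + 3 - 1 = 5.
y[0] = -1*-1 = 1
y[1] = -2*-1 + -1*0 = 2
y[2] = -1*-1 + -2*0 + -1*1 = 0
y[3] = -1*0 + -2*1 = -2
y[4] = -1*1 = -1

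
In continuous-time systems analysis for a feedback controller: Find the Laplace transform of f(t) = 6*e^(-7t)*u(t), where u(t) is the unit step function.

Standard Laplace transform pair:
e^(-at)*u(t) <-> 1/(s+a)
With a = 7: L{6*e^(-7t)*u(t)} = 6/(s+7), ROC: Re(s) > -7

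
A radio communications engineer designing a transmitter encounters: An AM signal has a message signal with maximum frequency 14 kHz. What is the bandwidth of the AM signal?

In AM (double-sideband), the bandwidth is twice the message frequency.
BW = 2 * f_m = 2 * 14 kHz = 28 kHz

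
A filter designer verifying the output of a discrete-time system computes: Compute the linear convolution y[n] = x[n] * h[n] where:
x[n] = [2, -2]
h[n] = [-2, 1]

y[n] = sum_k x[k]*h[n-k]. Output length = len(x) + len(h) - 1 = 2 + 2 - 1 = 3.
y[0] = 2*-2 = -4
y[1] = -2*-2 + 2*1 = 6
y[2] = -2*1 = -2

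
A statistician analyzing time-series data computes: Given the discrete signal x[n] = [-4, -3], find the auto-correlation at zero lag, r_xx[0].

The auto-correlation at zero lag r_xx[0] equals the signal energy.
r_xx[0] = sum of x[n]^2 = (-4)^2 + (-3)^2
= 16 + 9 = 25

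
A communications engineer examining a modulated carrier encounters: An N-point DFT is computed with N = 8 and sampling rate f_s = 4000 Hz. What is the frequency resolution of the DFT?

DFT frequency resolution = f_s / N
= 4000 / 8 = 500 Hz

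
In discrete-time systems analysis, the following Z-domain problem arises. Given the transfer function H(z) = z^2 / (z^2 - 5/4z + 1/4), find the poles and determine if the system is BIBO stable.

Poles are roots of the denominator: z^2 - 5/4z + 1/4 = 0.
Quadratic formula: z = [-(-5/4) +/- sqrt((-5/4)^2 - 4*(1/4))] / 2
Discriminant = 25/16 - 1 = 9/16; sqrt = 3/4.
z = (5/4 +/- 3/4) / 2 => z = 1 or z = 1/4.
|p1| = 1, |p2| = 1/4.
For BIBO stability, all poles must lie inside the unit circle (|p| < 1).
System is UNSTABLE since at least one |p| >= 1.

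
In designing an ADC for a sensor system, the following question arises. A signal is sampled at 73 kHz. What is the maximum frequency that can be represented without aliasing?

The maximum frequency that can be represented without aliasing
is the Nyquist frequency: f_max = f_s / 2 = 73 kHz / 2 = 73/2 kHz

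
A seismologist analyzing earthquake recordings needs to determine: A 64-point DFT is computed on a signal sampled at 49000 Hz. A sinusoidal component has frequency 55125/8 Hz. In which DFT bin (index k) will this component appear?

DFT frequency resolution = f_s/N = 49000/64 = 6125/8 Hz
Bin index k = f_signal / resolution = 55125/8 / 6125/8 = 9
The signal frequency 55125/8 Hz falls in DFT bin k = 9.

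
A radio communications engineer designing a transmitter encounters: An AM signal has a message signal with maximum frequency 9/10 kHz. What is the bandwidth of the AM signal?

In AM (double-sideband), the bandwidth is twice the message frequency.
BW = 2 * f_m = 2 * 9/10 kHz = 9/5 kHz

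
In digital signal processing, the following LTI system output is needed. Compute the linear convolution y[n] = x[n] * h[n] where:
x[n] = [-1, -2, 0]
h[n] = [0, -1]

y[n] = sum_k x[k]*h[n-k]. Output length = len(x) + len(h) - 1 = 3 + 2 - 1 = 4.
y[0] = -1*0 = 0
y[1] = -2*0 + -1*-1 = 1
y[2] = 0*0 + -2*-1 = 2
y[3] = 0*-1 = 0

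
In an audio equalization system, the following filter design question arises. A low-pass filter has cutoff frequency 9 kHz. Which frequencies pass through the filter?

A low-pass filter passes all frequencies below the cutoff frequency 9 kHz and attenuates higher frequencies.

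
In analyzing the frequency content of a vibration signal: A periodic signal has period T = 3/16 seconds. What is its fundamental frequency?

The fundamental frequency is the reciprocal of the period.
f = 1/T = 1/(3/16) = 16/3 Hz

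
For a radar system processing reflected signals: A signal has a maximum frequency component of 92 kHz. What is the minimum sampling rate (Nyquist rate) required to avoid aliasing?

By the Nyquist-Shannon sampling theorem,
the minimum sampling rate (Nyquist rate) must be at least 2 * f_max.
Nyquist rate = 2 * 92 kHz = 184 kHz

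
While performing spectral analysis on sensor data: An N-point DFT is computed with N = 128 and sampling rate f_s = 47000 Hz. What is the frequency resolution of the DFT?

DFT frequency resolution = f_s / N
= 47000 / 128 = 5875/16 Hz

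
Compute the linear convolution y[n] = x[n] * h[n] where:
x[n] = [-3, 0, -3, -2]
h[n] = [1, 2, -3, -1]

y[n] = sum_k x[k]*h[n-k]. Output length = len(x) + len(h) - 1 = 4 + 4 - 1 = 7.
y[0] = -3*1 = -3
y[1] = 0*1 + -3*2 = -6
y[2] = -3*1 + 0*2 + -3*-3 = 6
y[3] = -2*1 + -3*2 + 0*-3 + -3*-1 = -5
y[4] = -2*2 + -3*-3 + 0*-1 = 5
y[5] = -2*-3 + -3*-1 = 9
y[6] = -2*-1 = 2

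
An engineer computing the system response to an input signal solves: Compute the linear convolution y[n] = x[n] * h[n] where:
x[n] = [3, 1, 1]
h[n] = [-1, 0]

y[n] = sum_k x[k]*h[n-k]. Output length = len(x) + len(h) - 1 = 3 + 2 - 1 = 4.
y[0] = 3*-1 = -3
y[1] = 1*-1 + 3*0 = -1
y[2] = 1*-1 + 1*0 = -1
y[3] = 1*0 = 0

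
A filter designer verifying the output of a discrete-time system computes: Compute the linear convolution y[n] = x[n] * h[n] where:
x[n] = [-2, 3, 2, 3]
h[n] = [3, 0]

y[n] = sum_k x[k]*h[n-k]. Output length = len(x) + len(h) - 1 = 4 + 2 - 1 = 5.
y[0] = -2*3 = -6
y[1] = 3*3 + -2*0 = 9
y[2] = 2*3 + 3*0 = 6
y[3] = 3*3 + 2*0 = 9
y[4] = 3*0 = 0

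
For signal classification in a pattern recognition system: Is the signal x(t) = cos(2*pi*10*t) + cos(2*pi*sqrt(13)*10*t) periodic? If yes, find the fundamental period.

f1 = 10 Hz, f2 = 10*sqrt(13) Hz
Ratio f2/f1 = sqrt(13), which is irrational.
Since the frequency ratio is irrational, no common period exists.
The signal is not periodic.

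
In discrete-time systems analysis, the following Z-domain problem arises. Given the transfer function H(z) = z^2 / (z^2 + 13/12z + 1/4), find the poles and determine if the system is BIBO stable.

Poles are roots of the denominator: z^2 + 13/12z + 1/4 = 0.
Quadratic formula: z = [-(13/12) +/- sqrt((13/12)^2 - 4*(1/4))] / 2
Discriminant = 169/144 - 1 = 25/144; sqrt = 5/12.
z = (-13/12 +/- 5/12) / 2 => z = -1/3 or z = -3/4.
|p1| = 3/4, |p2| = 1/3.
For BIBO stability, all poles must lie inside the unit circle (|p| < 1).
System is STABLE since both |p| < 1.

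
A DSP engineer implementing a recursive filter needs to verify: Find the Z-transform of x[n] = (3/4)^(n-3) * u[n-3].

Time-shifting property: if X(z) = Z{x[n]}, then Z{x[n-d]} = z^(-d) * X(z)
X(z) = z/(z - 3/4) for x[n] = (3/4)^n * u[n]
Z{x[n-3]} = z^(-3) * z/(z - 3/4) = z^(-2)/(z - 3/4)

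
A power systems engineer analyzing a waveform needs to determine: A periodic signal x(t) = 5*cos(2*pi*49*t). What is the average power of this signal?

Average power of A*cos(wt) is A^2/2.
P = 5^2 / 2 = 25/2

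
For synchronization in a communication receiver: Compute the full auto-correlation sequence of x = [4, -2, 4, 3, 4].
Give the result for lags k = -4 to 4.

r_xx[k] = sum_m x[m]*x[m+k], indexed from 0, for k = -4 to 4:
  r_xx[-4] = x[4]*x[0] = 16
  r_xx[-3] = x[3]*x[0] + x[4]*x[1] = 4
  r_xx[-2] = x[2]*x[0] + x[3]*x[1] + x[4]*x[2] = 26
  r_xx[-1] = x[1]*x[0] + x[2]*x[1] + x[3]*x[2] + x[4]*x[3] = 8
  r_xx[0] = x[0]*x[0] + x[1]*x[1] + x[2]*x[2] + x[3]*x[3] + x[4]*x[4] = 61
  r_xx[1] = x[0]*x[1] + x[1]*x[2] + x[2]*x[3] + x[3]*x[4] = 8
  r_xx[2] = x[0]*x[2] + x[1]*x[3] + x[2]*x[4] = 26
  r_xx[3] = x[0]*x[3] + x[1]*x[4] = 4
  r_xx[4] = x[0]*x[4] = 16
r_xx = [16, 4, 26, 8, 61, 8, 26, 4, 16]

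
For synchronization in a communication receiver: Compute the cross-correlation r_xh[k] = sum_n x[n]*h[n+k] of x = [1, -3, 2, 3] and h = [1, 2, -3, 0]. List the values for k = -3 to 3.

Both sequences indexed from 0 and zero outside their support.
Lags with overlap: k = -3 to 3.
  r_xh[-3] = x[3]*h[0] = 3
  r_xh[-2] = x[2]*h[0] + x[3]*h[1] = 8
  r_xh[-1] = x[1]*h[0] + x[2]*h[1] + x[3]*h[2] = -8
  r_xh[0] = x[0]*h[0] + x[1]*h[1] + x[2]*h[2] + x[3]*h[3] = -11
  r_xh[1] = x[0]*h[1] + x[1]*h[2] + x[2]*h[3] = 11
  r_xh[2] = x[0]*h[2] + x[1]*h[3] = -3
  r_xh[3] = x[0]*h[3] = 0
r_xh = [3, 8, -8, -11, 11, -3, 0] (for k = -3, ..., 3)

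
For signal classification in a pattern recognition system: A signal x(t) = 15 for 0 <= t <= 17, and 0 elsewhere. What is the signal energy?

Energy = integral of |x(t)|^2 dt over the signal duration
= 15^2 * 17 = 225 * 17 = 3825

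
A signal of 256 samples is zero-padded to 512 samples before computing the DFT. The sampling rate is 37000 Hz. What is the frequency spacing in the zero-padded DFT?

Original DFT: N = 256, resolution = f_s/N = 37000/256 = 4625/32 Hz
Zero-padded DFT: N = 512, resolution = f_s/N = 37000/512 = 4625/64 Hz
Zero-padding interpolates the spectrum (finer frequency grid)
but does NOT improve the true spectral resolution (ability to resolve close frequencies).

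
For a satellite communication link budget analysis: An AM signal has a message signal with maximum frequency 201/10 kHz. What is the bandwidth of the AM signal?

In AM (double-sideband), the bandwidth is twice the message frequency.
BW = 2 * f_m = 2 * 201/10 kHz = 201/5 kHz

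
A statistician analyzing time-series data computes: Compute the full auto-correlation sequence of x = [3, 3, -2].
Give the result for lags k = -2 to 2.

r_xx[k] = sum_m x[m]*x[m+k], indexed from 0, for k = -2 to 2:
  r_xx[-2] = x[2]*x[0] = -6
  r_xx[-1] = x[1]*x[0] + x[2]*x[1] = 3
  r_xx[0] = x[0]*x[0] + x[1]*x[1] + x[2]*x[2] = 22
  r_xx[1] = x[0]*x[1] + x[1]*x[2] = 3
  r_xx[2] = x[0]*x[2] = -6
r_xx = [-6, 3, 22, 3, -6]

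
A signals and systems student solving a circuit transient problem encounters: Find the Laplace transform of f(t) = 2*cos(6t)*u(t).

Standard pair: cos(wt)*u(t) <-> s/(s^2+w^2)
With w = 6: L{2*cos(6t)*u(t)} = 2s/(s^2+36)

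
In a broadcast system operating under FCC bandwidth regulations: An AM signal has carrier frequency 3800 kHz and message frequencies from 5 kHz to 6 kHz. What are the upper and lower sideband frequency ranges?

Upper sideband (USB) = fc + [fm_low, fm_high] = 3800 + [5, 6] = [3805, 3806] kHz
Lower sideband (LSB) = fc - [fm_high, fm_low] = 3800 - [6, 5] = [3794, 3795] kHz
Total occupied spectrum: 3794 kHz to 3806 kHz (plus carrier at 3800 kHz)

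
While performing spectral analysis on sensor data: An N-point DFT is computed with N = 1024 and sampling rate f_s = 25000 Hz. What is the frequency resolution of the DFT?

DFT frequency resolution = f_s / N
= 25000 / 1024 = 3125/128 Hz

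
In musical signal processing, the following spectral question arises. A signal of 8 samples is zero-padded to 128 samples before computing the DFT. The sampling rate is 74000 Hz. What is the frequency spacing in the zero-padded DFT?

Original DFT: N = 8, resolution = f_s/N = 74000/8 = 9250 Hz
Zero-padded DFT: N = 128, resolution = f_s/N = 74000/128 = 4625/8 Hz
Zero-padding interpolates the spectrum (finer frequency grid)
but does NOT improve the true spectral resolution (ability to resolve close frequencies).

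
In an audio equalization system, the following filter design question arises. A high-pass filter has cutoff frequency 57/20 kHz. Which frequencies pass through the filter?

A high-pass filter passes all frequencies above the cutoff frequency 57/20 kHz and attenuates lower frequencies.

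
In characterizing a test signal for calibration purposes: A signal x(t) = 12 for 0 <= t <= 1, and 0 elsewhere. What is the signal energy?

Energy = integral of |x(t)|^2 dt over the signal duration
= 12^2 * 1 = 144 * 1 = 144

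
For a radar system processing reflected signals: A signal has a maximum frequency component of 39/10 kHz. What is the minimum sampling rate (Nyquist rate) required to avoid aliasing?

By the Nyquist-Shannon sampling theorem,
the minimum sampling rate (Nyquist rate) must be at least 2 * f_max.
Nyquist rate = 2 * 39/10 kHz = 39/5 kHz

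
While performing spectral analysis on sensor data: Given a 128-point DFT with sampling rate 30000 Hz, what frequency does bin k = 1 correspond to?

The frequency of DFT bin k is: f_k = k * f_s / N
f_1 = 1 * 30000 / 128 = 1875/8 Hz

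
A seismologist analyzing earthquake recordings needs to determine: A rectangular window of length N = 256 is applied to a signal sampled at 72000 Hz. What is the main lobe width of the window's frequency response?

For a rectangular window of length N,
the main lobe width in frequency is 2*f_s/N.
= 2*72000/256 = 1125/2 Hz
This determines the minimum frequency separation for resolving two sinusoids.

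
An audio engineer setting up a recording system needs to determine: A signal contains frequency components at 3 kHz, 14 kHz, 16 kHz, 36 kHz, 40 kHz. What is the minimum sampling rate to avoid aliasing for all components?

The highest frequency component is f_max = 40 kHz.
Nyquist rate = 2 * f_max = 2 * 40 kHz = 80 kHz.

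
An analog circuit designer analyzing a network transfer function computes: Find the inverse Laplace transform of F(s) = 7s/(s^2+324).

Standard pair: s/(s^2+w^2) <-> cos(wt)*u(t)
With k=7, w=18: f(t) = 7*cos(18t)*u(t)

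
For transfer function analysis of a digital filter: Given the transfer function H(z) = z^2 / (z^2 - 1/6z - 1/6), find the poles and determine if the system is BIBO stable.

Poles are roots of the denominator: z^2 - 1/6z - 1/6 = 0.
Quadratic formula: z = [-(-1/6) +/- sqrt((-1/6)^2 - 4*(-1/6))] / 2
Discriminant = 1/36 + 2/3 = 25/36; sqrt = 5/6.
z = (1/6 +/- 5/6) / 2 => z = 1/2 or z = -1/3.
|p1| = 1/2, |p2| = 1/3.
For BIBO stability, all poles must lie inside the unit circle (|p| < 1).
System is STABLE since both |p| < 1.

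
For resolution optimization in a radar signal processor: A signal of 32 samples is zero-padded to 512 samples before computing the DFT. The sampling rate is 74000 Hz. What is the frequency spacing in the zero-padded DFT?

Original DFT: N = 32, resolution = f_s/N = 74000/32 = 4625/2 Hz
Zero-padded DFT: N = 512, resolution = f_s/N = 74000/512 = 4625/32 Hz
Zero-padding interpolates the spectrum (finer frequency grid)
but does NOT improve the true spectral resolution (ability to resolve close frequencies).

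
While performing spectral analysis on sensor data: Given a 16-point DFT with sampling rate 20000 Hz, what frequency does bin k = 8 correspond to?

The frequency of DFT bin k is: f_k = k * f_s / N
f_8 = 8 * 20000 / 16 = 10000 Hz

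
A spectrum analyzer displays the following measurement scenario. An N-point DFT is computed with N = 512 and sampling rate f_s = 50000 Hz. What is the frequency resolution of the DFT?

DFT frequency resolution = f_s / N
= 50000 / 512 = 3125/32 Hz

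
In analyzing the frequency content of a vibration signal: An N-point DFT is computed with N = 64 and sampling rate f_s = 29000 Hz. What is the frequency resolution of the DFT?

DFT frequency resolution = f_s / N
= 29000 / 64 = 3625/8 Hz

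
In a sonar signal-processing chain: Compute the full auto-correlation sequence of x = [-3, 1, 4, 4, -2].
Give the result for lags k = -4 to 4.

r_xx[k] = sum_m x[m]*x[m+k], indexed from 0, for k = -4 to 4:
  r_xx[-4] = x[4]*x[0] = 6
  r_xx[-3] = x[3]*x[0] + x[4]*x[1] = -14
  r_xx[-2] = x[2]*x[0] + x[3]*x[1] + x[4]*x[2] = -16
  r_xx[-1] = x[1]*x[0] + x[2]*x[1] + x[3]*x[2] + x[4]*x[3] = 9
  r_xx[0] = x[0]*x[0] + x[1]*x[1] + x[2]*x[2] + x[3]*x[3] + x[4]*x[4] = 46
  r_xx[1] = x[0]*x[1] + x[1]*x[2] + x[2]*x[3] + x[3]*x[4] = 9
  r_xx[2] = x[0]*x[2] + x[1]*x[3] + x[2]*x[4] = -16
  r_xx[3] = x[0]*x[3] + x[1]*x[4] = -14
  r_xx[4] = x[0]*x[4] = 6
r_xx = [6, -14, -16, 9, 46, 9, -16, -14, 6]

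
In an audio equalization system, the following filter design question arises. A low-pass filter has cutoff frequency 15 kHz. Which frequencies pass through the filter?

A low-pass filter passes all frequencies below the cutoff frequency 15 kHz and attenuates higher frequencies.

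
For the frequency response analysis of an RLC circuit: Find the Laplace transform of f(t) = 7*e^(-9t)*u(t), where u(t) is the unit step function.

Standard Laplace transform pair:
e^(-at)*u(t) <-> 1/(s+a)
With a = 9: L{7*e^(-9t)*u(t)} = 7/(s+9), ROC: Re(s) > -9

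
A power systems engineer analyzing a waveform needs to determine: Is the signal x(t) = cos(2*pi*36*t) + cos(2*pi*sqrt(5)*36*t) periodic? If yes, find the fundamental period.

f1 = 36 Hz, f2 = 36*sqrt(5) Hz
Ratio f2/f1 = sqrt(5), which is irrational.
Since the frequency ratio is irrational, no common period exists.
The signal is not periodic.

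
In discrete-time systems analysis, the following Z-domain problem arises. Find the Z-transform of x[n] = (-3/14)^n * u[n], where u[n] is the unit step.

The Z-transform of a^n * u[n] is z/(z-a) for |z| > |a|.
Here a = -3/14, so X(z) = z/(z - (-3/14)) = 14z/(14z + 3)
ROC: |z| > 3/14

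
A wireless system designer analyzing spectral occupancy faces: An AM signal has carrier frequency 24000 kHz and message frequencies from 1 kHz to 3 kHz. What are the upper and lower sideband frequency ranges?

Upper sideband (USB) = fc + [fm_low, fm_high] = 24000 + [1, 3] = [24001, 24003] kHz
Lower sideband (LSB) = fc - [fm_high, fm_low] = 24000 - [3, 1] = [23997, 23999] kHz
Total occupied spectrum: 23997 kHz to 24003 kHz (plus carrier at 24000 kHz)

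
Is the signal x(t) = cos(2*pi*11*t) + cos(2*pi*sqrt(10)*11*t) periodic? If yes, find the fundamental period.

f1 = 11 Hz, f2 = 11*sqrt(10) Hz
Ratio f2/f1 = sqrt(10), which is irrational.
Since the frequency ratio is irrational, no common period exists.
The signal is not periodic.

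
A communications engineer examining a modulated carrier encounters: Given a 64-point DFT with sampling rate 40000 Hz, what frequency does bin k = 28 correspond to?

The frequency of DFT bin k is: f_k = k * f_s / N
f_28 = 28 * 40000 / 64 = 17500 Hz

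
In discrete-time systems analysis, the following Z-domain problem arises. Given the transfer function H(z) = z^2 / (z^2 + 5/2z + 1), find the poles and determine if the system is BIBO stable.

Poles are roots of the denominator: z^2 + 5/2z + 1 = 0.
Quadratic formula: z = [-(5/2) +/- sqrt((5/2)^2 - 4*(1))] / 2
Discriminant = 25/4 - 4 = 9/4; sqrt = 3/2.
z = (-5/2 +/- 3/2) / 2 => z = -1/2 or z = -2.
|p1| = 2, |p2| = 1/2.
For BIBO stability, all poles must lie inside the unit circle (|p| < 1).
System is UNSTABLE since at least one |p| >= 1.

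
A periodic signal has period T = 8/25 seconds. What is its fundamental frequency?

The fundamental frequency is the reciprocal of the period.
f = 1/T = 1/(8/25) = 25/8 Hz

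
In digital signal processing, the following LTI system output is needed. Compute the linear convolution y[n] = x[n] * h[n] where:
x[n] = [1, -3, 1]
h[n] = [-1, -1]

y[n] = sum_k x[k]*h[n-k]. Output length = len(x) + len(h) - 1 = 3 + 2 - 1 = 4.
y[0] = 1*-1 = -1
y[1] = -3*-1 + 1*-1 = 2
y[2] = 1*-1 + -3*-1 = 2
y[3] = 1*-1 = -1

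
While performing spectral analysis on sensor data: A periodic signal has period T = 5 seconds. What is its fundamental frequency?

The fundamental frequency is the reciprocal of the period.
f = 1/T = 1/(5) = 1/5 Hz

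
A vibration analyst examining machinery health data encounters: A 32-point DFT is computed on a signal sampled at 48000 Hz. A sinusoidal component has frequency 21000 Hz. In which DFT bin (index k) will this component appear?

DFT frequency resolution = f_s/N = 48000/32 = 1500 Hz
Bin index k = f_signal / resolution = 21000 / 1500 = 14
The signal frequency 21000 Hz falls in DFT bin k = 14.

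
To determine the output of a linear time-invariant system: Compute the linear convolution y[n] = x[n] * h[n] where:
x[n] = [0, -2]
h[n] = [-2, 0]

y[n] = sum_k x[k]*h[n-k]. Output length = len(x) + len(h) - 1 = 2 + 2 - 1 = 3.
y[0] = 0*-2 = 0
y[1] = -2*-2 + 0*0 = 4
y[2] = -2*0 = 0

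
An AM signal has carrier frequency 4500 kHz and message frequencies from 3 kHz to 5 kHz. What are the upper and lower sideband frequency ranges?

Upper sideband (USB) = fc + [fm_low, fm_high] = 4500 + [3, 5] = [4503, 4505] kHz
Lower sideband (LSB) = fc - [fm_high, fm_low] = 4500 - [5, 3] = [4495, 4497] kHz
Total occupied spectrum: 4495 kHz to 4505 kHz (plus carrier at 4500 kHz)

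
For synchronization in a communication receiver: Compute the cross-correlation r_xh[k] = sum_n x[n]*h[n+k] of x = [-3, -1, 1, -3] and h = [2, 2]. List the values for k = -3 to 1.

Both sequences indexed from 0 and zero outside their support.
Lags with overlap: k = -3 to 1.
  r_xh[-3] = x[3]*h[0] = -6
  r_xh[-2] = x[2]*h[0] + x[3]*h[1] = -4
  r_xh[-1] = x[1]*h[0] + x[2]*h[1] = 0
  r_xh[0] = x[0]*h[0] + x[1]*h[1] = -8
  r_xh[1] = x[0]*h[1] = -6
r_xh = [-6, -4, 0, -8, -6] (for k = -3, ..., 1)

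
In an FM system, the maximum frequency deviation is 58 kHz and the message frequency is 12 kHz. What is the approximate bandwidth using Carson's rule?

Carson's rule: BW = 2*(delta_f + f_m)
= 2*(58 + 12) kHz = 140 kHz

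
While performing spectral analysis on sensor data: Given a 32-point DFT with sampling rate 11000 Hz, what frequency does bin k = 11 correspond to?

The frequency of DFT bin k is: f_k = k * f_s / N
f_11 = 11 * 11000 / 32 = 15125/4 Hz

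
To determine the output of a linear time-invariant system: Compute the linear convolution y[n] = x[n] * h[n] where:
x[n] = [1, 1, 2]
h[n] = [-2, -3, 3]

y[n] = sum_k x[k]*h[n-k]. Output length = len(x) + len(h) - 1 = 3 + 3 - 1 = 5.
y[0] = 1*-2 = -2
y[1] = 1*-2 + 1*-3 = -5
y[2] = 2*-2 + 1*-3 + 1*3 = -4
y[3] = 2*-3 + 1*3 = -3
y[4] = 2*3 = 6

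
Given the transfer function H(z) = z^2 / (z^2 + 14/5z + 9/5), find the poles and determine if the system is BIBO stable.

Poles are roots of the denominator: z^2 + 14/5z + 9/5 = 0.
Quadratic formula: z = [-(14/5) +/- sqrt((14/5)^2 - 4*(9/5))] / 2
Discriminant = 196/25 - 36/5 = 16/25; sqrt = 4/5.
z = (-14/5 +/- 4/5) / 2 => z = -1 or z = -9/5.
|p1| = 9/5, |p2| = 1.
For BIBO stability, all poles must lie inside the unit circle (|p| < 1).
System is UNSTABLE since at least one |p| >= 1.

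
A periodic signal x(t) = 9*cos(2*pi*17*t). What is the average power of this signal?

Average power of A*cos(wt) is A^2/2.
P = 9^2 / 2 = 81/2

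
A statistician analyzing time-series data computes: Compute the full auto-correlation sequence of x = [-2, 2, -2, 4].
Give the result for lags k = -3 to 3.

r_xx[k] = sum_m x[m]*x[m+k], indexed from 0, for k = -3 to 3:
  r_xx[-3] = x[3]*x[0] = -8
  r_xx[-2] = x[2]*x[0] + x[3]*x[1] = 12
  r_xx[-1] = x[1]*x[0] + x[2]*x[1] + x[3]*x[2] = -16
  r_xx[0] = x[0]*x[0] + x[1]*x[1] + x[2]*x[2] + x[3]*x[3] = 28
  r_xx[1] = x[0]*x[1] + x[1]*x[2] + x[2]*x[3] = -16
  r_xx[2] = x[0]*x[2] + x[1]*x[3] = 12
  r_xx[3] = x[0]*x[3] = -8
r_xx = [-8, 12, -16, 28, -16, 12, -8]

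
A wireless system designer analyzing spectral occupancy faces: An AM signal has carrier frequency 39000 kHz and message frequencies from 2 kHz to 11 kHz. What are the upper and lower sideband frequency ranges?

Upper sideband (USB) = fc + [fm_low, fm_high] = 39000 + [2, 11] = [39002, 39011] kHz
Lower sideband (LSB) = fc - [fm_high, fm_low] = 39000 - [11, 2] = [38989, 38998] kHz
Total occupied spectrum: 38989 kHz to 39011 kHz (plus carrier at 39000 kHz)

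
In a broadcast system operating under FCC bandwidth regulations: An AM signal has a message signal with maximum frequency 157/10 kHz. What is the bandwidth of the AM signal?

In AM (double-sideband), the bandwidth is twice the message frequency.
BW = 2 * f_m = 2 * 157/10 kHz = 157/5 kHz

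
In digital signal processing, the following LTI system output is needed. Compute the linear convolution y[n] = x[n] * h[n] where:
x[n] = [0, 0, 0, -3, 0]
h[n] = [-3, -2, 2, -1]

y[n] = sum_k x[k]*h[n-k]. Output length = len(x) + len(h) - 1 = 5 + 4 - 1 = 8.
y[0] = 0*-3 = 0
y[1] = 0*-3 + 0*-2 = 0
y[2] = 0*-3 + 0*-2 + 0*2 = 0
y[3] = -3*-3 + 0*-2 + 0*2 + 0*-1 = 9
y[4] = 0*-3 + -3*-2 + 0*2 + 0*-1 = 6
y[5] = 0*-2 + -3*2 + 0*-1 = -6
y[6] = 0*2 + -3*-1 = 3
y[7] = 0*-1 = 0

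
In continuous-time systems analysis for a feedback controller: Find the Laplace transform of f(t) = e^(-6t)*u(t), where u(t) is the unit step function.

Standard Laplace transform pair:
e^(-at)*u(t) <-> 1/(s+a)
With a = 6: L{e^(-6t)*u(t)} = 1/(s+6), ROC: Re(s) > -6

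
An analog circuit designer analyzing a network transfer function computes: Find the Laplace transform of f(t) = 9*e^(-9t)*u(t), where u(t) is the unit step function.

Standard Laplace transform pair:
e^(-at)*u(t) <-> 1/(s+a)
With a = 9: L{9*e^(-9t)*u(t)} = 9/(s+9), ROC: Re(s) > -9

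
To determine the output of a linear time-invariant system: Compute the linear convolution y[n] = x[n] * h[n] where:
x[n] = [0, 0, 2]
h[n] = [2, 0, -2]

y[n] = sum_k x[k]*h[n-k]. Output length = len(x) + len(h) - 1 = 3 + 3 - 1 = 5.
y[0] = 0*2 = 0
y[1] = 0*2 + 0*0 = 0
y[2] = 2*2 + 0*0 + 0*-2 = 4
y[3] = 2*0 + 0*-2 = 0
y[4] = 2*-2 = -4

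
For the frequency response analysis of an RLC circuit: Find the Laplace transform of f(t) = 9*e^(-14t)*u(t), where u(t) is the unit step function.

Standard Laplace transform pair:
e^(-at)*u(t) <-> 1/(s+a)
With a = 14: L{9*e^(-14t)*u(t)} = 9/(s+14), ROC: Re(s) > -14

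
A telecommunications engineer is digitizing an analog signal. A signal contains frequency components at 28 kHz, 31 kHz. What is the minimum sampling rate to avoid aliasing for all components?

The highest frequency component is f_max = 31 kHz.
Nyquist rate = 2 * f_max = 2 * 31 kHz = 62 kHz.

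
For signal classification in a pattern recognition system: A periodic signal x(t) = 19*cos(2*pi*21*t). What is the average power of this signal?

Average power of A*cos(wt) is A^2/2.
P = 19^2 / 2 = 361/2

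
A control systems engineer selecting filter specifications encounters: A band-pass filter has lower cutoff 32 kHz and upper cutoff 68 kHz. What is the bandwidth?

Bandwidth = f_high - f_low
= 68 kHz - 32 kHz = 36 kHz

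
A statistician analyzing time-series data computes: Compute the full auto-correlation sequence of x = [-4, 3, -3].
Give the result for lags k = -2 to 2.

r_xx[k] = sum_m x[m]*x[m+k], indexed from 0, for k = -2 to 2:
  r_xx[-2] = x[2]*x[0] = 12
  r_xx[-1] = x[1]*x[0] + x[2]*x[1] = -21
  r_xx[0] = x[0]*x[0] + x[1]*x[1] + x[2]*x[2] = 34
  r_xx[1] = x[0]*x[1] + x[1]*x[2] = -21
  r_xx[2] = x[0]*x[2] = 12
r_xx = [12, -21, 34, -21, 12]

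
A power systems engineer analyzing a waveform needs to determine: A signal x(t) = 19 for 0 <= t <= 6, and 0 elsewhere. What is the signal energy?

Energy = integral of |x(t)|^2 dt over the signal duration
= 19^2 * 6 = 361 * 6 = 2166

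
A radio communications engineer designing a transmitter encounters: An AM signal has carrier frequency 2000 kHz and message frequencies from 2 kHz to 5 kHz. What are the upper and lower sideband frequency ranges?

Upper sideband (USB) = fc + [fm_low, fm_high] = 2000 + [2, 5] = [2002, 2005] kHz
Lower sideband (LSB) = fc - [fm_high, fm_low] = 2000 - [5, 2] = [1995, 1998] kHz
Total occupied spectrum: 1995 kHz to 2005 kHz (plus carrier at 2000 kHz)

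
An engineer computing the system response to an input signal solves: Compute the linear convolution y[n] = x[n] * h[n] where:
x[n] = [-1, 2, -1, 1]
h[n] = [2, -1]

y[n] = sum_k x[k]*h[n-k]. Output length = len(x) + len(h) - 1 = 4 + 2 - 1 = 5.
y[0] = -1*2 = -2
y[1] = 2*2 + -1*-1 = 5
y[2] = -1*2 + 2*-1 = -4
y[3] = 1*2 + -1*-1 = 3
y[4] = 1*-1 = -1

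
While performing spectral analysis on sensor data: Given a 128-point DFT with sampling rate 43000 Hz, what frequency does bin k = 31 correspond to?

The frequency of DFT bin k is: f_k = k * f_s / N
f_31 = 31 * 43000 / 128 = 166625/16 Hz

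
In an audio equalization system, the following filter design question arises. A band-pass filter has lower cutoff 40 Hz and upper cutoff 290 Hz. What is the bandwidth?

Bandwidth = f_high - f_low
= 290 Hz - 40 Hz = 250 Hz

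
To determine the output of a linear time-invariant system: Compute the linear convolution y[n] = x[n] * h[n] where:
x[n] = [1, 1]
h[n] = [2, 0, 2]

y[n] = sum_k x[k]*h[n-k]. Output length = len(x) + len(h) - 1 = 2 + 3 - 1 = 4.
y[0] = 1*2 = 2
y[1] = 1*2 + 1*0 = 2
y[2] = 1*0 + 1*2 = 2
y[3] = 1*2 = 2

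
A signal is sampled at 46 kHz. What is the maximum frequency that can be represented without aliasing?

The maximum frequency that can be represented without aliasing
is the Nyquist frequency: f_max = f_s / 2 = 46 kHz / 2 = 23 kHz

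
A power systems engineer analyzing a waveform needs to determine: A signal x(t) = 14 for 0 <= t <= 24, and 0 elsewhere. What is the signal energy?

Energy = integral of |x(t)|^2 dt over the signal duration
= 14^2 * 24 = 196 * 24 = 4704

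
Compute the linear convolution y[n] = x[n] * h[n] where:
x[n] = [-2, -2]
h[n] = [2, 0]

y[n] = sum_k x[k]*h[n-k]. Output length = len(x) + len(h) - 1 = 2 + 2 - 1 = 3.
y[0] = -2*2 = -4
y[1] = -2*2 + -2*0 = -4
y[2] = -2*0 = 0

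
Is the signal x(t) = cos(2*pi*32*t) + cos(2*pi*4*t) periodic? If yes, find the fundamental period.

f1 = 32 Hz, f2 = 4 Hz
Period T1 = 1/32, T2 = 1/4
Ratio T1/T2 = 4/32, which is rational.
The signal is periodic with fundamental period T = 1/GCD(32,4) = 1/4 s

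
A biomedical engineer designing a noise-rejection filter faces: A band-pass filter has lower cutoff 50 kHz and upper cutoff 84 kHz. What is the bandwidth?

Bandwidth = f_high - f_low
= 84 kHz - 50 kHz = 34 kHz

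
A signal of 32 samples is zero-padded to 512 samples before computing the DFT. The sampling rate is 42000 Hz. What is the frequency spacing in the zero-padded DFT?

Original DFT: N = 32, resolution = f_s/N = 42000/32 = 2625/2 Hz
Zero-padded DFT: N = 512, resolution = f_s/N = 42000/512 = 2625/32 Hz
Zero-padding interpolates the spectrum (finer frequency grid)
but does NOT improve the true spectral resolution (ability to resolve close frequencies).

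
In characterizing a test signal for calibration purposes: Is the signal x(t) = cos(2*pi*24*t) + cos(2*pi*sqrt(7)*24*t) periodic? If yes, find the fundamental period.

f1 = 24 Hz, f2 = 24*sqrt(7) Hz
Ratio f2/f1 = sqrt(7), which is irrational.
Since the frequency ratio is irrational, no common period exists.
The signal is not periodic.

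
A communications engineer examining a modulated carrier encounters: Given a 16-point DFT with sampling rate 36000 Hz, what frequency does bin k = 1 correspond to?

The frequency of DFT bin k is: f_k = k * f_s / N
f_1 = 1 * 36000 / 16 = 2250 Hz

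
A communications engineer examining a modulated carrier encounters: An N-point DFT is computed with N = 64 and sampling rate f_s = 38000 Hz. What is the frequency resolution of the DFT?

DFT frequency resolution = f_s / N
= 38000 / 64 = 2375/4 Hz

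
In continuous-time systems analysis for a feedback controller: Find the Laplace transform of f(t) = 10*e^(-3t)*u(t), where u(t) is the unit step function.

Standard Laplace transform pair:
e^(-at)*u(t) <-> 1/(s+a)
With a = 3: L{10*e^(-3t)*u(t)} = 10/(s+3), ROC: Re(s) > -3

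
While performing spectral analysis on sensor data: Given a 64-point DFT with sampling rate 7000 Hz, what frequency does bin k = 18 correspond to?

The frequency of DFT bin k is: f_k = k * f_s / N
f_18 = 18 * 7000 / 64 = 7875/4 Hz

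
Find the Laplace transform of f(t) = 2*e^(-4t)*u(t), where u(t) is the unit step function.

Standard Laplace transform pair:
e^(-at)*u(t) <-> 1/(s+a)
With a = 4: L{2*e^(-4t)*u(t)} = 2/(s+4), ROC: Re(s) > -4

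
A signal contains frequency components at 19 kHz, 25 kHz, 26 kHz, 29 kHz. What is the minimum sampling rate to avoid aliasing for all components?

The highest frequency component is f_max = 29 kHz.
Nyquist rate = 2 * f_max = 2 * 29 kHz = 58 kHz.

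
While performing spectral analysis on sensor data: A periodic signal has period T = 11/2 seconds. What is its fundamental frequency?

The fundamental frequency is the reciprocal of the period.
f = 1/T = 1/(11/2) = 2/11 Hz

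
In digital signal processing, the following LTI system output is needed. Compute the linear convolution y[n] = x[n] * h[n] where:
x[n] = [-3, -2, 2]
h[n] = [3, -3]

y[n] = sum_k x[k]*h[n-k]. Output length = len(x) + len(h) - 1 = 3 + 2 - 1 = 4.
y[0] = -3*3 = -9
y[1] = -2*3 + -3*-3 = 3
y[2] = 2*3 + -2*-3 = 12
y[3] = 2*-3 = -6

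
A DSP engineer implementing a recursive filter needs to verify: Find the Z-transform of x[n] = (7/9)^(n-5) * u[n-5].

Time-shifting property: if X(z) = Z{x[n]}, then Z{x[n-d]} = z^(-d) * X(z)
X(z) = z/(z - 7/9) for x[n] = (7/9)^n * u[n]
Z{x[n-5]} = z^(-5) * z/(z - 7/9) = z^(-4)/(z - 7/9)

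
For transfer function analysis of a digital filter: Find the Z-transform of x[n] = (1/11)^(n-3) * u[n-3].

Time-shifting property: if X(z) = Z{x[n]}, then Z{x[n-d]} = z^(-d) * X(z)
X(z) = z/(z - 1/11) for x[n] = (1/11)^n * u[n]
Z{x[n-3]} = z^(-3) * z/(z - 1/11) = z^(-2)/(z - 1/11)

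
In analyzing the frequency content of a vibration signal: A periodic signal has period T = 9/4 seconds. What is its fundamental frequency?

The fundamental frequency is the reciprocal of the period.
f = 1/T = 1/(9/4) = 4/9 Hz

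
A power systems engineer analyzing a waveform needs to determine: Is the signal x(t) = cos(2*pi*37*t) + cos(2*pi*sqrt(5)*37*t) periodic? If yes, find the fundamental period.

f1 = 37 Hz, f2 = 37*sqrt(5) Hz
Ratio f2/f1 = sqrt(5), which is irrational.
Since the frequency ratio is irrational, no common period exists.
The signal is not periodic.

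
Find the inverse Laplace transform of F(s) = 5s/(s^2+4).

Standard pair: s/(s^2+w^2) <-> cos(wt)*u(t)
With k=5, w=2: f(t) = 5*cos(2t)*u(t)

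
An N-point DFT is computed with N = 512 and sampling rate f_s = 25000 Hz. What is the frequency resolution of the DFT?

DFT frequency resolution = f_s / N
= 25000 / 512 = 3125/64 Hz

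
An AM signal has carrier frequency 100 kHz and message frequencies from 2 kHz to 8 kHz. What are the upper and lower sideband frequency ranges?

Upper sideband (USB) = fc + [fm_low, fm_high] = 100 + [2, 8] = [102, 108] kHz
Lower sideband (LSB) = fc - [fm_high, fm_low] = 100 - [8, 2] = [92, 98] kHz
Total occupied spectrum: 92 kHz to 108 kHz (plus carrier at 100 kHz)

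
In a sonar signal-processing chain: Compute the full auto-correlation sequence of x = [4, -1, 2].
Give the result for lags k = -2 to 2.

r_xx[k] = sum_m x[m]*x[m+k], indexed from 0, for k = -2 to 2:
  r_xx[-2] = x[2]*x[0] = 8
  r_xx[-1] = x[1]*x[0] + x[2]*x[1] = -6
  r_xx[0] = x[0]*x[0] + x[1]*x[1] + x[2]*x[2] = 21
  r_xx[1] = x[0]*x[1] + x[1]*x[2] = -6
  r_xx[2] = x[0]*x[2] = 8
r_xx = [8, -6, 21, -6, 8]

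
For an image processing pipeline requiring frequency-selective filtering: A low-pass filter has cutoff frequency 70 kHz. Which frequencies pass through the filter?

A low-pass filter passes all frequencies below the cutoff frequency 70 kHz and attenuates higher frequencies.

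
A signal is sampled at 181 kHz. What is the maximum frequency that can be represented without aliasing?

The maximum frequency that can be represented without aliasing
is the Nyquist frequency: f_max = f_s / 2 = 181 kHz / 2 = 181/2 kHz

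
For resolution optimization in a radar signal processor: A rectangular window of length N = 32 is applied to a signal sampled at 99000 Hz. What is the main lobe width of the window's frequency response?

For a rectangular window of length N,
the main lobe width in frequency is 2*f_s/N.
= 2*99000/32 = 12375/2 Hz
This determines the minimum frequency separation for resolving two sinusoids.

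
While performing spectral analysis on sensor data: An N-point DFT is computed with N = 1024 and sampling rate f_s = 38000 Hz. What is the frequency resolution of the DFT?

DFT frequency resolution = f_s / N
= 38000 / 1024 = 2375/64 Hz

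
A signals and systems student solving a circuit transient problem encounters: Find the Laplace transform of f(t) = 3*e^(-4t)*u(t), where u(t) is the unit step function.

Standard Laplace transform pair:
e^(-at)*u(t) <-> 1/(s+a)
With a = 4: L{3*e^(-4t)*u(t)} = 3/(s+4), ROC: Re(s) > -4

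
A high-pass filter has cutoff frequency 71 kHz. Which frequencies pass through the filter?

A high-pass filter passes all frequencies above the cutoff frequency 71 kHz and attenuates lower frequencies.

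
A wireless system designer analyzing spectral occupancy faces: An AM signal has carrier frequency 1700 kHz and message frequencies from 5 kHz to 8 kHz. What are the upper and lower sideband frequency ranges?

Upper sideband (USB) = fc + [fm_low, fm_high] = 1700 + [5, 8] = [1705, 1708] kHz
Lower sideband (LSB) = fc - [fm_high, fm_low] = 1700 - [8, 5] = [1692, 1695] kHz
Total occupied spectrum: 1692 kHz to 1708 kHz (plus carrier at 1700 kHz)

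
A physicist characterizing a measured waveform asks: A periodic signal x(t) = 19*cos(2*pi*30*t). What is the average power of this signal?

Average power of A*cos(wt) is A^2/2.
P = 19^2 / 2 = 361/2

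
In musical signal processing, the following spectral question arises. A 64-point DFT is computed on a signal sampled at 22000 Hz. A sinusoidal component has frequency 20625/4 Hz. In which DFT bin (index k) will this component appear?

DFT frequency resolution = f_s/N = 22000/64 = 1375/4 Hz
Bin index k = f_signal / resolution = 20625/4 / 1375/4 = 15
The signal frequency 20625/4 Hz falls in DFT bin k = 15.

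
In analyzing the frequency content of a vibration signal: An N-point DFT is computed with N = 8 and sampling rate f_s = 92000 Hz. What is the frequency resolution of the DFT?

DFT frequency resolution = f_s / N
= 92000 / 8 = 11500 Hz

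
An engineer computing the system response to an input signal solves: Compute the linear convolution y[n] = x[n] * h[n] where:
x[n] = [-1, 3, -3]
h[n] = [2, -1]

y[n] = sum_k x[k]*h[n-k]. Output length = len(x) + len(h) - 1 = 3 + 2 - 1 = 4.
y[0] = -1*2 = -2
y[1] = 3*2 + -1*-1 = 7
y[2] = -3*2 + 3*-1 = -9
y[3] = -3*-1 = 3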